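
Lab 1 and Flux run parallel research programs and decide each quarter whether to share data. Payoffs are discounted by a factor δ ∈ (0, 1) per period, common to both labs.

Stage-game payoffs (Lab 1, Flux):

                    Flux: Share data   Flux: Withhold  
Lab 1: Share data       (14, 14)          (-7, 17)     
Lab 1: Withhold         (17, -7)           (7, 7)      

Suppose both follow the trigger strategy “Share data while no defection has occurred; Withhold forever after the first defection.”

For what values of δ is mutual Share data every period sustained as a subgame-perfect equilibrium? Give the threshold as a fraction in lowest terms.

Under grim trigger the critical discount factor is (T−C)/(T−P) with T = 17, C = 14, P = 7.
δ* = (17−14)/(17−7) = 3/10.

3/10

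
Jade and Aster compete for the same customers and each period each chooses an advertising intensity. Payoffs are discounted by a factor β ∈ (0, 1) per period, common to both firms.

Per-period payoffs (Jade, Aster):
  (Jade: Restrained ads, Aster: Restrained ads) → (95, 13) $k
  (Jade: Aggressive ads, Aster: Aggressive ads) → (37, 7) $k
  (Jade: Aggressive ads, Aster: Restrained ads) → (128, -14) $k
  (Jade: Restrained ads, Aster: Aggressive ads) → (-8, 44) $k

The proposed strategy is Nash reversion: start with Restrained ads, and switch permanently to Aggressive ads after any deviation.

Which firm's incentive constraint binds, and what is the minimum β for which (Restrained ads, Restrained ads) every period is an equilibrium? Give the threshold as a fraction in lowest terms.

For Jade: deviation gain 128−95 = 33, per-period punishment loss 95−37 = 58. IC gives β ≥ 33/91.
For Aster: gain 31, loss 6 per period, so β ≥ 31/37.
The tighter constraint is Aster's, so cooperation needs β ≥ 31/37.

Aster; β ≥ 31/37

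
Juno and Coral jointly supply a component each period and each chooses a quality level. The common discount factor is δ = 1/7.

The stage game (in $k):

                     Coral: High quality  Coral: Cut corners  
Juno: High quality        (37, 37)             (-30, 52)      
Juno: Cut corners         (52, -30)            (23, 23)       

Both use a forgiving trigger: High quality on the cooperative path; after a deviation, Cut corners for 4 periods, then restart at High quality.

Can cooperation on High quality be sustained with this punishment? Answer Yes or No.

Comparing payoff streams over the 5 periods until play realigns: cooperate → 37(1+δ+…+δ^4); deviate → 52 + 23(δ+…+δ^4).
Cooperation is sustained iff (37−23)(δ+…+δ^4) ≥ 52−37.
δ+…+δ^4 = 1/7·(1−(1/7)^4)/(1−1/7) = 0.1666, and (52−37)/(37−23) = 1.0714.
0.1666 < 1.0714, so cooperation is not sustainable.

No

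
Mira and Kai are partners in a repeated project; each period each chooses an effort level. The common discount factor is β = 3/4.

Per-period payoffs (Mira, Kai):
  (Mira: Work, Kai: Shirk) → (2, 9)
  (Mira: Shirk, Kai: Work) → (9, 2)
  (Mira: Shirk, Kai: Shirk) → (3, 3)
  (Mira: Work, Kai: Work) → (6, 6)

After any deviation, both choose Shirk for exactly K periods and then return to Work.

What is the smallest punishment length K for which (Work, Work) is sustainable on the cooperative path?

2

No profitable deviation requires (6−3)(β+…+β^K) ≥ 9−6, i.e. β+…+β^K ≥ 1 ≈ 1.0000.
With β = 3/4, the partial sums are K=1: 0.7500, K=2: 1.3125.
K = 2 is the first length at which the sum reaches 1.0000.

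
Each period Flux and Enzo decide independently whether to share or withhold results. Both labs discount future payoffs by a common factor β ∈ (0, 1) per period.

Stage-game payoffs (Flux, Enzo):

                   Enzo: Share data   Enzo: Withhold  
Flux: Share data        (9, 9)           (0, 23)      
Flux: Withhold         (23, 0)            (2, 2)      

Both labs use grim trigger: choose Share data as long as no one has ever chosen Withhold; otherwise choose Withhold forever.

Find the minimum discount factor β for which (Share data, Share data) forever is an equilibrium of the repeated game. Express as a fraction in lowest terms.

2/3

9/(1−β) ≥ 23 + 2β/(1−β)
9 ≥ 23 − 21β
β ≥ 14/21 = 2/3.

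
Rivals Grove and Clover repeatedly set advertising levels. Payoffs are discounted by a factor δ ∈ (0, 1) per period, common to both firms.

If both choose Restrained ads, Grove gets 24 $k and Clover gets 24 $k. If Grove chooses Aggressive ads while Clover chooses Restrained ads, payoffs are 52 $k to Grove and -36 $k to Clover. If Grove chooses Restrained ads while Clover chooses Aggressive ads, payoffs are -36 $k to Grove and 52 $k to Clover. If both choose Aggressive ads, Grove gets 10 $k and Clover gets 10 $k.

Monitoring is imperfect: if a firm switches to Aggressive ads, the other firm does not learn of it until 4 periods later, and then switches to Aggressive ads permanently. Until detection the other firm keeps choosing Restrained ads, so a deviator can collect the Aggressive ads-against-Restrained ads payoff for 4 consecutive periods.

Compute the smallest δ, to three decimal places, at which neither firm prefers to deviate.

Deviating for the 4 undetected periods gains 52−24 = 28 per period over cooperation, then loses 24−10 = 14 per period forever once punishment starts.
Gain: 28(1 + δ + … + δ^3); loss: 14·δ^4/(1−δ).
No profitable deviation ⇔ 28(1−δ^4) ≤ 14·δ^4, i.e. δ^4 ≥ 28/(28+14) = 2/3.
Hence δ ≥ (2/3)^(1/4) ≈ 0.904.

0.904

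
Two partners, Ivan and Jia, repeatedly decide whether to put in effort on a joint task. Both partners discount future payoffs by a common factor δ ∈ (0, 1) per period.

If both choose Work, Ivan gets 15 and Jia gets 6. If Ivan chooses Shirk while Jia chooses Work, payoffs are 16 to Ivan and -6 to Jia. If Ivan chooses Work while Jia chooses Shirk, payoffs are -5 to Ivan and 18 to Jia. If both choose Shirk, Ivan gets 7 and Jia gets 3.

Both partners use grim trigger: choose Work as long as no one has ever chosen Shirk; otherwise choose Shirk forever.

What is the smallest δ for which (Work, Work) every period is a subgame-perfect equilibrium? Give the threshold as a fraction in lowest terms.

4/5

For Ivan: deviation gain 16−15 = 1, per-period punishment loss 15−7 = 8. IC gives δ ≥ 1/9.
For Jia: gain 12, loss 3 per period, so δ ≥ 12/15 = 4/5.
The tighter constraint is Jia's, so cooperation needs δ ≥ 4/5.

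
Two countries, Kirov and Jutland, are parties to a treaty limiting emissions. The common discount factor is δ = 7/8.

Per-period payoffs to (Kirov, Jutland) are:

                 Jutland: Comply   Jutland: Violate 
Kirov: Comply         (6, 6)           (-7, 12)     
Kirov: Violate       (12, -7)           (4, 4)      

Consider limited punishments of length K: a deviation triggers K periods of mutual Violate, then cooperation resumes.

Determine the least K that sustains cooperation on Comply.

5

IC: δ(1−δ^K)/(1−δ) ≥ (12−6)/(6−4) = 3.
With δ = 7/8: need 1 − δ^K ≥ 3·(1−7/8)/(7/8), i.e. δ^K ≤ 0.5714.
Since (7/8)^4 = 0.5862 and (7/8)^5 = 0.5129, the smallest such K is 5.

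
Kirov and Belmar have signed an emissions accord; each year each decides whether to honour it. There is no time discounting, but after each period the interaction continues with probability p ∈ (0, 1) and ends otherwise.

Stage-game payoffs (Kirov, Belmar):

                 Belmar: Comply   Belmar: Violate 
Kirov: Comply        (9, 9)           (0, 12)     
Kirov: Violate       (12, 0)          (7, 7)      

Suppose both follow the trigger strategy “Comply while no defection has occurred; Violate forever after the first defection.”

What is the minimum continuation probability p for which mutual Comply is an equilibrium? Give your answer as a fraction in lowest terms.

Expected cooperation value is 9 + p·9 + p²·9 + … = 9/(1−p); deviation gives 12 + p·7/(1−p).
9 ≥ 12(1−p) + 7p ⇒ 5p ≥ 3 ⇒ p ≥ 3/5.

3/5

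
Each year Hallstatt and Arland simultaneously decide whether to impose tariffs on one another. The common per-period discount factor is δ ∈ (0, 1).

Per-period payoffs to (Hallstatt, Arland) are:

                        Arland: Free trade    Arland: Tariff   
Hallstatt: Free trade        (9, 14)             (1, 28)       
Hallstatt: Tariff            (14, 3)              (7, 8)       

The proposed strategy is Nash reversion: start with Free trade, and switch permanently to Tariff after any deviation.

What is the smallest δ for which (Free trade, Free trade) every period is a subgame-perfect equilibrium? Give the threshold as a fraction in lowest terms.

5/7

Hallstatt's threshold: (14−9)/(14−7) = 5/7.
Arland's threshold: (28−14)/(28−8) = 7/10.
5/7 > 7/10, so Hallstatt binds and δ* = 5/7.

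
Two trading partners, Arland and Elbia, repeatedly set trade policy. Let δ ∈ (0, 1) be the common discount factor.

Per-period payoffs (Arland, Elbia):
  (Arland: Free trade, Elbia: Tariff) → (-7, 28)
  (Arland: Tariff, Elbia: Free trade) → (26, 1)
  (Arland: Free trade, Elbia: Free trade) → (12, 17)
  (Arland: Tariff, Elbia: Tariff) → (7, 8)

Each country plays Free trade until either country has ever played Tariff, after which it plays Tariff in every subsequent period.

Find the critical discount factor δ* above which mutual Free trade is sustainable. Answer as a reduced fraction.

14/19

Arland's threshold: (26−12)/(26−7) = 14/19.
Elbia's threshold: (28−17)/(28−8) = 11/20.
14/19 > 11/20, so Arland binds and δ* = 14/19.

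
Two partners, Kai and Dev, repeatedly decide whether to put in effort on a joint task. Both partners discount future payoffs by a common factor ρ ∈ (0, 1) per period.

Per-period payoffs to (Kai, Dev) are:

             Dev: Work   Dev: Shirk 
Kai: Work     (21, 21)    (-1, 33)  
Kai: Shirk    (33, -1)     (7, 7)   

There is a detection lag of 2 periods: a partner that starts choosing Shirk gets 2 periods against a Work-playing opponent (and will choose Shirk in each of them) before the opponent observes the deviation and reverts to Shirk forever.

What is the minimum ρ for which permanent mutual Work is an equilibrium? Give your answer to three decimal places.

0.679

A deviator earns 33 for 2 periods, then 7 forever; cooperating earns 21 forever. Multiplying the IC by (1−ρ):
21 ≥ 33(1−ρ^2) + 7ρ^2, so 26·ρ^2 ≥ 12 and ρ^2 ≥ 6/13.
ρ ≥ (6/13)^(1/2) ≈ 0.679.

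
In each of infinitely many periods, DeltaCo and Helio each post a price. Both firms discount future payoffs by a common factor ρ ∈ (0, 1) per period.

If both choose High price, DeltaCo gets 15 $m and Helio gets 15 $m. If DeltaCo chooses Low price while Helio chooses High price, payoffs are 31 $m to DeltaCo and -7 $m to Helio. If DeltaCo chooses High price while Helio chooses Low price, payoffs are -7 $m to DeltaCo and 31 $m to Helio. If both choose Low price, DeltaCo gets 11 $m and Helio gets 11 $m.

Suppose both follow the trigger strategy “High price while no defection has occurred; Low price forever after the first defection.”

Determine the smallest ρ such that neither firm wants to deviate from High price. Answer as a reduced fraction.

4/5

15/(1−ρ) ≥ 31 + 11ρ/(1−ρ)
15 ≥ 31 − 20ρ
ρ ≥ 16/20 = 4/5.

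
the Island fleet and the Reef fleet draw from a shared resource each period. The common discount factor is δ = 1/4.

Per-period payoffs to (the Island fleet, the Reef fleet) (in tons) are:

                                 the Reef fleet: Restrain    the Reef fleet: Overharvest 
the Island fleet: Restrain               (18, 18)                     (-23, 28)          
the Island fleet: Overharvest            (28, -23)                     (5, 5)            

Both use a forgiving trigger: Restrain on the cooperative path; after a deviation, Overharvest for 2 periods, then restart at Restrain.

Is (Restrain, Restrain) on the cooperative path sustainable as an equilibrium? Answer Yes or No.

A one-shot deviation gives 28 now, then 5 for 2 periods, then back to 18.
Gain from deviating: (28−18) today; loss: (18−5) in each of the next 2 periods.
No-deviation condition: (18−5)(δ+…+δ^2) ≥ 28−18, i.e. δ+…+δ^2 ≥ 10/13.
At δ = 1/4: δ+…+δ^2 = 0.3125 < 0.7692.
So cooperation is not sustainable.

No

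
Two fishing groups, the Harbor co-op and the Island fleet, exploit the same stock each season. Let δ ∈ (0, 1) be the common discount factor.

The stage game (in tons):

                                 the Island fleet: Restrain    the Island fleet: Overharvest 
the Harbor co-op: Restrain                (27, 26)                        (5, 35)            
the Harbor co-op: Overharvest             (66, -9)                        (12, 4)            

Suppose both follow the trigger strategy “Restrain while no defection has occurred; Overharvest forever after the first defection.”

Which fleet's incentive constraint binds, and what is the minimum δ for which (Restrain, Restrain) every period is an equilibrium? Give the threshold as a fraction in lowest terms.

the Harbor co-op; δ ≥ 13/18

the Harbor co-op's threshold: (66−27)/(66−12) = 13/18.
the Island fleet's threshold: (35−26)/(35−4) = 9/31.
13/18 > 9/31, so the Harbor co-op binds and δ* = 13/18.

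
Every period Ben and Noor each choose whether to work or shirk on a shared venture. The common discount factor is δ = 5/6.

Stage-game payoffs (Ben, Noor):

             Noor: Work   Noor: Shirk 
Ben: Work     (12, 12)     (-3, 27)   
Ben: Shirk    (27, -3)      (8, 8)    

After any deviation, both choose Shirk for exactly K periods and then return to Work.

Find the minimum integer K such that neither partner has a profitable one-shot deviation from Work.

8

Need Σ_{k=1}^{K} δ^k ≥ (27−12)/(12−8) = 3.7500 at δ = 5/6.
At K = 7 the sum is 3.6046 < 3.7500; at K = 8 it is 3.8372 ≥ 3.7500.
So the minimum punishment length is K = 8.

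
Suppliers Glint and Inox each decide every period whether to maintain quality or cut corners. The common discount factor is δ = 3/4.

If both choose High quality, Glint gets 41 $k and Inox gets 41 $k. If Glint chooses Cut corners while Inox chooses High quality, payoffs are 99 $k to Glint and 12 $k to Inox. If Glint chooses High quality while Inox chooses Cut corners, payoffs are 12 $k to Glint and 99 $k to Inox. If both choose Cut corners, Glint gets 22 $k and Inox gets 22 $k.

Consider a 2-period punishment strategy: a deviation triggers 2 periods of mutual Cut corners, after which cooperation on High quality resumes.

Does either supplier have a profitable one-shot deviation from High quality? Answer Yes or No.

Yes

A one-shot deviation gives 99 now, then 22 for 2 periods, then back to 41.
Gain from deviating: (99−41) today; loss: (41−22) in each of the next 2 periods.
No-deviation condition: (41−22)(δ+…+δ^2) ≥ 99−41, i.e. δ+…+δ^2 ≥ 58/19.
At δ = 3/4: δ+…+δ^2 = 1.3125 < 3.0526.
So cooperation is not sustainable.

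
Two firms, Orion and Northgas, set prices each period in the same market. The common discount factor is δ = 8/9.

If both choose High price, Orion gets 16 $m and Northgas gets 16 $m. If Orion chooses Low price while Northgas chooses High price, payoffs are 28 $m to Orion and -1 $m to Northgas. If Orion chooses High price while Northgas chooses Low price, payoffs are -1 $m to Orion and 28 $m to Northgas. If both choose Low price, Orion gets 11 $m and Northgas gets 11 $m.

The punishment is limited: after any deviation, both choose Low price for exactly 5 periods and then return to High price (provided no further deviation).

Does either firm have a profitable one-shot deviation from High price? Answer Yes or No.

Comparing payoff streams over the 6 periods until play realigns: cooperate → 16(1+δ+…+δ^5); deviate → 28 + 11(δ+…+δ^5).
Cooperation is sustained iff (16−11)(δ+…+δ^5) ≥ 28−16.
δ+…+δ^5 = 8/9·(1−(8/9)^5)/(1−8/9) = 3.5606, and (28−16)/(16−11) = 2.4000.
3.5606 ≥ 2.4000, so cooperation is sustainable.

No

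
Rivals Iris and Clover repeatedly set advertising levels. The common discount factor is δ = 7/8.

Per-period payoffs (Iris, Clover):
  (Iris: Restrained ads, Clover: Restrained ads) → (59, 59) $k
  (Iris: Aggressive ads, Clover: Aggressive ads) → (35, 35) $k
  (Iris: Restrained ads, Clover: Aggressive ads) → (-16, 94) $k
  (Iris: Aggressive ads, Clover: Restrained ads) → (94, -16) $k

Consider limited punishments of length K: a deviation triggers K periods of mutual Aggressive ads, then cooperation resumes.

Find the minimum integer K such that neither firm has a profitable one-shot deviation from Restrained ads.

No profitable deviation requires (59−35)(δ+…+δ^K) ≥ 94−59, i.e. δ+…+δ^K ≥ 35/24 ≈ 1.4583.
With δ = 7/8, the partial sums are K=1: 0.8750, K=2: 1.6406.
K = 2 is the first length at which the sum reaches 1.4583.

2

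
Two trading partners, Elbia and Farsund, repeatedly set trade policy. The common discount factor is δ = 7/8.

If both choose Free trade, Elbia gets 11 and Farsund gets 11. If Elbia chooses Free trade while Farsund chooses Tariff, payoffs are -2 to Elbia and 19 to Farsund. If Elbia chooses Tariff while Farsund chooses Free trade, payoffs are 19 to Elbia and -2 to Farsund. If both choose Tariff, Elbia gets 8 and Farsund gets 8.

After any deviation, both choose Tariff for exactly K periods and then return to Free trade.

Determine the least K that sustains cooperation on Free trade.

No profitable deviation requires (11−8)(δ+…+δ^K) ≥ 19−11, i.e. δ+…+δ^K ≥ 8/3 ≈ 2.6667.
With δ = 7/8, the partial sums are K=1: 0.8750, K=2: 1.6406, K=3: 2.3105, K=4: 2.8967.
K = 4 is the first length at which the sum reaches 2.6667.

4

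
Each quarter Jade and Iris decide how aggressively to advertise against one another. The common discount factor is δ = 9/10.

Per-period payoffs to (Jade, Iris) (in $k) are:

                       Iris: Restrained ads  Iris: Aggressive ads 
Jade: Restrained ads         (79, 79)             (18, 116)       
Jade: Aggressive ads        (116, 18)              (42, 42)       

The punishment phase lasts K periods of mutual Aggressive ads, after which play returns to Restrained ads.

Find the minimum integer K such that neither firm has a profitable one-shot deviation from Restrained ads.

2

No profitable deviation requires (79−42)(δ+…+δ^K) ≥ 116−79, i.e. δ+…+δ^K ≥ 1 ≈ 1.0000.
With δ = 9/10, the partial sums are K=1: 0.9000, K=2: 1.7100.
K = 2 is the first length at which the sum reaches 1.0000.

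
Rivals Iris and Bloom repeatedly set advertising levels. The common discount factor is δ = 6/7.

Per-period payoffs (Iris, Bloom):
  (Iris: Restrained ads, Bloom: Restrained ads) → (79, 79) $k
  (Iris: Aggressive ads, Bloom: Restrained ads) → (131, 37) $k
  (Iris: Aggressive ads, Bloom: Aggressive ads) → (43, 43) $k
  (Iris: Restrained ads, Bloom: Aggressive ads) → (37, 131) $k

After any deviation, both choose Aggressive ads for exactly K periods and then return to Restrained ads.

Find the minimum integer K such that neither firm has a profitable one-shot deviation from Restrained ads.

2

IC: δ(1−δ^K)/(1−δ) ≥ (131−79)/(79−43) = 13/9.
With δ = 6/7: need 1 − δ^K ≥ 13/9·(1−6/7)/(6/7), i.e. δ^K ≤ 0.7593.
Since (6/7)^1 = 0.8571 and (6/7)^2 = 0.7347, the smallest such K is 2.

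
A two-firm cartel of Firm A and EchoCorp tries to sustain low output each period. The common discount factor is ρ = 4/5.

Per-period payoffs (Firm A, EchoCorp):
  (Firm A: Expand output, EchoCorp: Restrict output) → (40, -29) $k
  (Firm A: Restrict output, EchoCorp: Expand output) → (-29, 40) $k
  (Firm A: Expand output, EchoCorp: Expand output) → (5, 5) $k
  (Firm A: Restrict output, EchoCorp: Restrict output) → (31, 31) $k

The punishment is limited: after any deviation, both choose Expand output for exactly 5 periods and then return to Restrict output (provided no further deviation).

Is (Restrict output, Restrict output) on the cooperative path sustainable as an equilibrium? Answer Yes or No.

IC: ρ+…+ρ^5 ≥ (40−31)/(31−5) = 9/26.
At ρ = 4/5: partial sum = 2.6893 ≥ 0.3462. Cooperation sustainable.

Yes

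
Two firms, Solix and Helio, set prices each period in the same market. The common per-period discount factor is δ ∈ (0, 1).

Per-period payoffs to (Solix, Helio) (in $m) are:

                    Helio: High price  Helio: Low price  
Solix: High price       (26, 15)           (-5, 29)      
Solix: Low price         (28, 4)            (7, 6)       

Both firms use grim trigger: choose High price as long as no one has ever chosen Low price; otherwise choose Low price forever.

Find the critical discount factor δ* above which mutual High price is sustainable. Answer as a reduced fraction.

14/23

For Solix: deviation gain 28−26 = 2, per-period punishment loss 26−7 = 19. IC gives δ ≥ 2/21.
For Helio: gain 14, loss 9 per period, so δ ≥ 14/23.
The tighter constraint is Helio's, so cooperation needs δ ≥ 14/23.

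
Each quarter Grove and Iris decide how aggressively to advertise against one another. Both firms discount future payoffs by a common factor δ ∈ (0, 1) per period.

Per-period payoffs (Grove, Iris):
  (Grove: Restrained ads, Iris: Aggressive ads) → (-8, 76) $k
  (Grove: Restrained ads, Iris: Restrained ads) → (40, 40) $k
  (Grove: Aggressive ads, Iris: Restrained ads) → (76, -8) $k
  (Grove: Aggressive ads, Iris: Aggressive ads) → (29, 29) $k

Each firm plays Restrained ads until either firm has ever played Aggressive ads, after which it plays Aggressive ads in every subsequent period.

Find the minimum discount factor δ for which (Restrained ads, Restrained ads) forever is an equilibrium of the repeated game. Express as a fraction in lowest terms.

36/47

Cooperation forever yields 40 each period: 40/(1−δ).
Deviating yields 76 once, then 29 forever: 76 + 29δ/(1−δ).
No profitable deviation requires 40/(1−δ) ≥ 76 + 29δ/(1−δ).
Multiplying by (1−δ): 40 ≥ 76(1−δ) + 29δ = 76 − 47δ.
So 47δ ≥ 36, i.e. δ ≥ 36/47.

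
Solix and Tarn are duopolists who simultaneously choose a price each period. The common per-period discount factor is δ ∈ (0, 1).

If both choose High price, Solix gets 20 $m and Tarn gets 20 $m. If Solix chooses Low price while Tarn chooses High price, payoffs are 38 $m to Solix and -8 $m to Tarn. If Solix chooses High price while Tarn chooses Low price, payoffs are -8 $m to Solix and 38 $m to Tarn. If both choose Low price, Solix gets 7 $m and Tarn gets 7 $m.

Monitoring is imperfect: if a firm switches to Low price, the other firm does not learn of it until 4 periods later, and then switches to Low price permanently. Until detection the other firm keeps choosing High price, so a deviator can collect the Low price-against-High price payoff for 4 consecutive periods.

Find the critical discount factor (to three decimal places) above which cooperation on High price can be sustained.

0.873

Deviating for the 4 undetected periods gains 38−20 = 18 per period over cooperation, then loses 20−7 = 13 per period forever once punishment starts.
Gain: 18(1 + δ + … + δ^3); loss: 13·δ^4/(1−δ).
No profitable deviation ⇔ 18(1−δ^4) ≤ 13·δ^4, i.e. δ^4 ≥ 18/(18+13) = 18/31.
Hence δ ≥ (18/31)^(1/4) ≈ 0.873.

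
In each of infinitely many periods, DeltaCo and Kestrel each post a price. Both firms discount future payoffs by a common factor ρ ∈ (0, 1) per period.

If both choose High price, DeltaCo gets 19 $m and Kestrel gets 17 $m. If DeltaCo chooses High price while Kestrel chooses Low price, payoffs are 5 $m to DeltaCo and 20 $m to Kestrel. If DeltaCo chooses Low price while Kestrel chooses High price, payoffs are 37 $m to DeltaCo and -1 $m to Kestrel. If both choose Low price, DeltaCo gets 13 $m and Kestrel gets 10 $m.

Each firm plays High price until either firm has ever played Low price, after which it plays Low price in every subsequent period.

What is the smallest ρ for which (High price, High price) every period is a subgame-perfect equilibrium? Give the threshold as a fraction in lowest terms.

For DeltaCo: deviation gain 37−19 = 18, per-period punishment loss 19−13 = 6. IC gives ρ ≥ 18/24 = 3/4.
For Kestrel: gain 3, loss 7 per period, so ρ ≥ 3/10.
The tighter constraint is DeltaCo's, so cooperation needs ρ ≥ 3/4.

3/4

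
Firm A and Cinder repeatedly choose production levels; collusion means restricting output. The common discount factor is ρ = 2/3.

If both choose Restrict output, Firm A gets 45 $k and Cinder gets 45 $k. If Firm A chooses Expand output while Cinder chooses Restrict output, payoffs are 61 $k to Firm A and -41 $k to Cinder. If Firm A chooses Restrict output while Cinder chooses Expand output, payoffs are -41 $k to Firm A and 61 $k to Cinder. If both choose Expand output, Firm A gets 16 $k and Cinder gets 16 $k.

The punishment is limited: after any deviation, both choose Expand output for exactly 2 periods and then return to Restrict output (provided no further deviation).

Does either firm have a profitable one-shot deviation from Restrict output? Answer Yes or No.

IC: ρ+…+ρ^2 ≥ (61−45)/(45−16) = 16/29.
At ρ = 2/3: partial sum = 1.1111 ≥ 0.5517. Cooperation sustainable.

No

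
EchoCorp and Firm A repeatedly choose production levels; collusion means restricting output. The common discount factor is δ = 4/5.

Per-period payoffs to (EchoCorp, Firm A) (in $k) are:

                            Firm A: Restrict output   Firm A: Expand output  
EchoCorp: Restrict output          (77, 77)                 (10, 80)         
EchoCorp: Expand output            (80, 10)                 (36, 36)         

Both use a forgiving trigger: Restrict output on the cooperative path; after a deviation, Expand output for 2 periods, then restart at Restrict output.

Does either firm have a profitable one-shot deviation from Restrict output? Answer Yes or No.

No

A one-shot deviation gives 80 now, then 36 for 2 periods, then back to 77.
Gain from deviating: (80−77) today; loss: (77−36) in each of the next 2 periods.
No-deviation condition: (77−36)(δ+…+δ^2) ≥ 80−77, i.e. δ+…+δ^2 ≥ 3/41.
At δ = 4/5: δ+…+δ^2 = 1.4400 ≥ 0.0732.
So cooperation is sustainable.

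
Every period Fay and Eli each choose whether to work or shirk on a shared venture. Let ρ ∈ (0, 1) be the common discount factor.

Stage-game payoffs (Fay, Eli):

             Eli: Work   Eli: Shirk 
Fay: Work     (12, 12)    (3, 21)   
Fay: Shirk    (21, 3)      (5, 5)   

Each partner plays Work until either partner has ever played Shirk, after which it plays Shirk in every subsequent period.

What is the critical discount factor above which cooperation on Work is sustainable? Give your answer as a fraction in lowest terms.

Cooperation forever yields 12 each period: 12/(1−ρ).
Deviating yields 21 once, then 5 forever: 21 + 5ρ/(1−ρ).
No profitable deviation requires 12/(1−ρ) ≥ 21 + 5ρ/(1−ρ).
Multiplying by (1−ρ): 12 ≥ 21(1−ρ) + 5ρ = 21 − 16ρ.
So 16ρ ≥ 9, i.e. ρ ≥ 9/16.

9/16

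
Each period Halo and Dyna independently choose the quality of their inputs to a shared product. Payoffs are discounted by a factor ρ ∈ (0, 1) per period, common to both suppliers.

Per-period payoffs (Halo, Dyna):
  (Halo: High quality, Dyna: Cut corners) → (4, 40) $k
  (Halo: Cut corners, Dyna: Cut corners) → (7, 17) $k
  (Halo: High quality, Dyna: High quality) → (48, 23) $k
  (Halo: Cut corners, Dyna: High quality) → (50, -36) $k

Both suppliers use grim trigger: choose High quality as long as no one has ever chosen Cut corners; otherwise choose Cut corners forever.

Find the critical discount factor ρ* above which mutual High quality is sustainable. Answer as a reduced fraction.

For Halo: deviation gain 50−48 = 2, per-period punishment loss 48−7 = 41. IC gives ρ ≥ 2/43.
For Dyna: gain 17, loss 6 per period, so ρ ≥ 17/23.
The tighter constraint is Dyna's, so cooperation needs ρ ≥ 17/23.

17/23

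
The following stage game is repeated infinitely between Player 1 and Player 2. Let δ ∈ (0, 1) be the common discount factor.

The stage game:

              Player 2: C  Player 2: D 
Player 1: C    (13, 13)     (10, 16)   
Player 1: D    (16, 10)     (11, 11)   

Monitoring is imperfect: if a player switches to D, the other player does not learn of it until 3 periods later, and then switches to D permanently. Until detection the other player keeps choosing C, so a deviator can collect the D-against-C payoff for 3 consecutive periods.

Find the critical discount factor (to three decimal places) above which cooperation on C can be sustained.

0.843

A deviator earns 16 for 3 periods, then 11 forever; cooperating earns 13 forever. Multiplying the IC by (1−δ):
13 ≥ 16(1−δ^3) + 11δ^3, so 5·δ^3 ≥ 3 and δ^3 ≥ 3/5.
δ ≥ (3/5)^(1/3) ≈ 0.843.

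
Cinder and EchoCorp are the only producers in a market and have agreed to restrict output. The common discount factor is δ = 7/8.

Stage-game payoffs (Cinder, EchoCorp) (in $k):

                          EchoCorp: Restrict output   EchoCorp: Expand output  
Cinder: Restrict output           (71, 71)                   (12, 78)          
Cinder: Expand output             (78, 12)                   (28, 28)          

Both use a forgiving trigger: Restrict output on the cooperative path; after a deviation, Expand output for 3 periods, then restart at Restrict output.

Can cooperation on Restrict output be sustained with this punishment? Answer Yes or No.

Yes

Comparing payoff streams over the 4 periods until play realigns: cooperate → 71(1+δ+…+δ^3); deviate → 78 + 28(δ+…+δ^3).
Cooperation is sustained iff (71−28)(δ+…+δ^3) ≥ 78−71.
δ+…+δ^3 = 7/8·(1−(7/8)^3)/(1−7/8) = 2.3105, and (78−71)/(71−28) = 0.1628.
2.3105 ≥ 0.1628, so cooperation is sustainable.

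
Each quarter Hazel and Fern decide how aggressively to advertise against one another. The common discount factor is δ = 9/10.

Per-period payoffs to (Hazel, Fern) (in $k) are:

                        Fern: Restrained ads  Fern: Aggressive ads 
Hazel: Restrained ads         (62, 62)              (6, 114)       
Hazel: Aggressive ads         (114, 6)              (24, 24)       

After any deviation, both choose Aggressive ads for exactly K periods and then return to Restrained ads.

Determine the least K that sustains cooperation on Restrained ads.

Need Σ_{k=1}^{K} δ^k ≥ (114−62)/(62−24) = 1.3684 at δ = 9/10.
At K = 1 the sum is 0.9000 < 1.3684; at K = 2 it is 1.7100 ≥ 1.3684.
So the minimum punishment length is K = 2.

2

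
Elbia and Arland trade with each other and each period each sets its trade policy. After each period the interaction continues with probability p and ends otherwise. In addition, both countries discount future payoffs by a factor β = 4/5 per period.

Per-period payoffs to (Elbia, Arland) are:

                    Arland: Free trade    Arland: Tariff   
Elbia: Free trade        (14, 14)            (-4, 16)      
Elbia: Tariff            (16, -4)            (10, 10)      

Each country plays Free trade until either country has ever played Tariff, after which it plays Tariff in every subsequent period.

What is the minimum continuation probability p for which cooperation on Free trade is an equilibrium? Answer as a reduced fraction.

With continuation probability p and discount β, the effective per-period discount factor is βp.
Grim-trigger IC: βp ≥ (16−14)/(16−10) = 1/3.
So p ≥ (1/3)/(4/5) = 5/12.

5/12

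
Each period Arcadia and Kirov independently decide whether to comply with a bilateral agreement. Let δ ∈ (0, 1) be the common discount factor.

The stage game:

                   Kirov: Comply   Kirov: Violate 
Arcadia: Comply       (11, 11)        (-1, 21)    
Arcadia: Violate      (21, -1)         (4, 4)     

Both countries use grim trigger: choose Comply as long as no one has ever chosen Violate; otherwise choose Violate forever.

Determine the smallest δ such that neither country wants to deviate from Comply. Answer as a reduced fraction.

10/17

Under grim trigger the critical discount factor is (T−C)/(T−P) with T = 21, C = 11, P = 4.
δ* = (21−11)/(21−4) = 10/17.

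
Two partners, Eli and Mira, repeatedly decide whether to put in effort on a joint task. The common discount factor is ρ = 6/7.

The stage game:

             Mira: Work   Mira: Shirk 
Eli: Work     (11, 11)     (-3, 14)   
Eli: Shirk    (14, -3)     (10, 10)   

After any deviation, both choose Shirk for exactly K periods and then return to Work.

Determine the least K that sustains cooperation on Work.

IC: ρ(1−ρ^K)/(1−ρ) ≥ (14−11)/(11−10) = 3.
With ρ = 6/7: need 1 − ρ^K ≥ 3·(1−6/7)/(6/7), i.e. ρ^K ≤ 0.5000.
Since (6/7)^4 = 0.5398 and (6/7)^5 = 0.4627, the smallest such K is 5.

5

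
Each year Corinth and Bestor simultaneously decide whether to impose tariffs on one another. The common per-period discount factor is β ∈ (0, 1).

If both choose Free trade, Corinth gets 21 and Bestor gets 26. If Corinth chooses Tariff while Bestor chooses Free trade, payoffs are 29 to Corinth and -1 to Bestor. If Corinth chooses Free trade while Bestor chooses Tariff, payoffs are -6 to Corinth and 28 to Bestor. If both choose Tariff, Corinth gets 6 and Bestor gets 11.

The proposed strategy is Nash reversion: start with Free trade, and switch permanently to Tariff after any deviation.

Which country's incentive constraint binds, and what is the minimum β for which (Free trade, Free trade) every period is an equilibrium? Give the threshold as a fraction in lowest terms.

Corinth: cooperation gives 21 each period; deviation gives 29 once then 6 forever.
  21/(1−β) ≥ 29 + 6β/(1−β) ⇒ β ≥ 8/23.
Bestor: cooperation gives 26 each period; deviation gives 28 once then 11 forever.
  β ≥ 2/17.
Both must hold, so the binding constraint is Corinth's: β ≥ 8/23.

Corinth; β ≥ 8/23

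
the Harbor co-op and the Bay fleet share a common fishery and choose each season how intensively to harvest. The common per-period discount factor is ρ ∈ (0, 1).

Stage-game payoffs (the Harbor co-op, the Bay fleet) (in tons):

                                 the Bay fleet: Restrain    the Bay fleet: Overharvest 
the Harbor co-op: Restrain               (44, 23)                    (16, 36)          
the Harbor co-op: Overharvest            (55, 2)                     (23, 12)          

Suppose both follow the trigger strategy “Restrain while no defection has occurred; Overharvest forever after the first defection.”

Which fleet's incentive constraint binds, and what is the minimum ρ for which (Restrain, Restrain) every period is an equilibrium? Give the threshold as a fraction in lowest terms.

the Harbor co-op's threshold: (55−44)/(55−23) = 11/32.
the Bay fleet's threshold: (36−23)/(36−12) = 13/24.
11/32 < 13/24, so the Bay fleet binds and ρ* = 13/24.

the Bay fleet; ρ ≥ 13/24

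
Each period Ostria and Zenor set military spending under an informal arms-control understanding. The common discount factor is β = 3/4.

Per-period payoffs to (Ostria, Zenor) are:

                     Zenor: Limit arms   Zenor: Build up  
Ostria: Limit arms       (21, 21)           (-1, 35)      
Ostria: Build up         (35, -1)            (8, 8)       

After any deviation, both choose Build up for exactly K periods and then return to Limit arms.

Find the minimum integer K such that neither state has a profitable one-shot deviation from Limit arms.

2

IC: β(1−β^K)/(1−β) ≥ (35−21)/(21−8) = 14/13.
With β = 3/4: need 1 − β^K ≥ 14/13·(1−3/4)/(3/4), i.e. β^K ≤ 0.6410.
Since (3/4)^1 = 0.7500 and (3/4)^2 = 0.5625, the smallest such K is 2.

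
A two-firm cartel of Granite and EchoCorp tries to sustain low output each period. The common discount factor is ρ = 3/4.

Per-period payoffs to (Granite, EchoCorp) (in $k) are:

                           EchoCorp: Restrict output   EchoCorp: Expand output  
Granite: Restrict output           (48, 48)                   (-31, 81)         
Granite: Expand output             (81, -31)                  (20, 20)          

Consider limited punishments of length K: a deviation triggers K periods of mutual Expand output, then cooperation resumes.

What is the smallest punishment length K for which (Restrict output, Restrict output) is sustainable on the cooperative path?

No profitable deviation requires (48−20)(ρ+…+ρ^K) ≥ 81−48, i.e. ρ+…+ρ^K ≥ 33/28 ≈ 1.1786.
With ρ = 3/4, the partial sums are K=1: 0.7500, K=2: 1.3125.
K = 2 is the first length at which the sum reaches 1.1786.

2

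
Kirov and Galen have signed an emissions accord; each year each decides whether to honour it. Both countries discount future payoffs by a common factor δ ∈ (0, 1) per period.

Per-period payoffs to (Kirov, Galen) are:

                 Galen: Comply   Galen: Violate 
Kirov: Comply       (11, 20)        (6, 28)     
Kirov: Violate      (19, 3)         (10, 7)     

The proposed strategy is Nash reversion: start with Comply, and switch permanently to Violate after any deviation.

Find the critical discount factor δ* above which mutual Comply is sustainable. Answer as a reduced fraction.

8/9

Kirov's threshold: (19−11)/(19−10) = 8/9.
Galen's threshold: (28−20)/(28−7) = 8/21.
8/9 > 8/21, so Kirov binds and δ* = 8/9.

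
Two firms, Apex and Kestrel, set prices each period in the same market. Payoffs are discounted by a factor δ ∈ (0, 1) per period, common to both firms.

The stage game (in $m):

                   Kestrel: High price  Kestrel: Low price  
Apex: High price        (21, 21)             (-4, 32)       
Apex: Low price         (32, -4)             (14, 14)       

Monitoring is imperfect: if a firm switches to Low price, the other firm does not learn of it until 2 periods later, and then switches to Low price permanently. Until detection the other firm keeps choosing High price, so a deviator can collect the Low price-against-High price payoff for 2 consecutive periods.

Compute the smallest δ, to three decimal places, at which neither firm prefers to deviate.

Deviating for the 2 undetected periods gains 32−21 = 11 per period over cooperation, then loses 21−14 = 7 per period forever once punishment starts.
Gain: 11(1 + δ + … + δ^1); loss: 7·δ^2/(1−δ).
No profitable deviation ⇔ 11(1−δ^2) ≤ 7·δ^2, i.e. δ^2 ≥ 11/(11+7) = 11/18.
Hence δ ≥ (11/18)^(1/2) ≈ 0.782.

0.782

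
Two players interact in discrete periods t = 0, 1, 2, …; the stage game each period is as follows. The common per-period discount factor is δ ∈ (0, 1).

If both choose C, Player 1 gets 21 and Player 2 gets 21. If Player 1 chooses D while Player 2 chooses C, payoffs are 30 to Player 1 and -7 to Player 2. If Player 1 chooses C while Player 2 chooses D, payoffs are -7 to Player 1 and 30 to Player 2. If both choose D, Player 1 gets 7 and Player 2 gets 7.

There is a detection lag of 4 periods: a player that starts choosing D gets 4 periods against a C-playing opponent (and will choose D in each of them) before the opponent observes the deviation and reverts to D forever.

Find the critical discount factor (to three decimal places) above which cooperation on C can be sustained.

0.791

Deviating for the 4 undetected periods gains 30−21 = 9 per period over cooperation, then loses 21−7 = 14 per period forever once punishment starts.
Gain: 9(1 + δ + … + δ^3); loss: 14·δ^4/(1−δ).
No profitable deviation ⇔ 9(1−δ^4) ≤ 14·δ^4, i.e. δ^4 ≥ 9/(9+14) = 9/23.
Hence δ ≥ (9/23)^(1/4) ≈ 0.791.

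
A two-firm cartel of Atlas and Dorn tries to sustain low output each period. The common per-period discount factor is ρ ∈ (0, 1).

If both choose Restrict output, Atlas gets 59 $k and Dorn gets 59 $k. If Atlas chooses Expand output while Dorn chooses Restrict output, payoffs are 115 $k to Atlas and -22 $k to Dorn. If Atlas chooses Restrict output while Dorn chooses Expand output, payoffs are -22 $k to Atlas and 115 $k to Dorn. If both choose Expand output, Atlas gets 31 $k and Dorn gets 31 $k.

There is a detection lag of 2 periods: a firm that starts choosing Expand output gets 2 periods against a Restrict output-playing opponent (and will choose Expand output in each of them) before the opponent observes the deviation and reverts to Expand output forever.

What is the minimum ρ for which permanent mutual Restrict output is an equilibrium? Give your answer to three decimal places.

A deviator earns 115 for 2 periods, then 31 forever; cooperating earns 59 forever. Multiplying the IC by (1−ρ):
59 ≥ 115(1−ρ^2) + 31ρ^2, so 84·ρ^2 ≥ 56 and ρ^2 ≥ 2/3.
ρ ≥ (2/3)^(1/2) ≈ 0.816.

0.816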